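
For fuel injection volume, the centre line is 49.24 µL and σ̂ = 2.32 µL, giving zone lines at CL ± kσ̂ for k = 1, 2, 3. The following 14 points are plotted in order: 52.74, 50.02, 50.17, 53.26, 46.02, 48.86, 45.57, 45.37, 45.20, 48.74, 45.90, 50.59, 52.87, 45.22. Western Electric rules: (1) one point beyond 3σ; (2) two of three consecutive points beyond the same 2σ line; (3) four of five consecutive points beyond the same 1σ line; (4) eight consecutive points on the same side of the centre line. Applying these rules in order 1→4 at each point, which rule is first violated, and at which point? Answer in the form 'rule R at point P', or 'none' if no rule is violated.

Zone of each point (C = within 1σ̂, B = 1σ̂–2σ̂, A = 2σ̂–3σ̂, * = beyond 3σ̂; sign = side of CL): 1:+B, 2:+C, 3:+C, 4:+B, 5:-B, 6:-C, 7:-B, 8:-B, 9:-B, 10:-C, 11:-B, 12:+C, 13:+B, 14:-B
Rule 3 (four of five consecutive points beyond the same 1σ limit) is satisfied at point 9.

rule 3 at point 9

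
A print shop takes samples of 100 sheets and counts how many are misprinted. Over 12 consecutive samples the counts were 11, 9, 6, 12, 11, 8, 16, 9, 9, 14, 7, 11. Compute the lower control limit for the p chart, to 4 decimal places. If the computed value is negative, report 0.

0.0115

p̄ = Σdᵢ / (k·n) = 123 / (12 × 100) = 0.10250
LCL = p̄ − 3·√(p̄(1−p̄)/n) = 0.10250 − 3 × 0.03033 = 0.01151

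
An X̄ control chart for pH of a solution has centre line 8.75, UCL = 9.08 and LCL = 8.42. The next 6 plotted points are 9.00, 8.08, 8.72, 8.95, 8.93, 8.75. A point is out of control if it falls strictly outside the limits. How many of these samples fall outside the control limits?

1

Compare each point to [8.42, 9.08]: sample 2 = 8.08 < LCL.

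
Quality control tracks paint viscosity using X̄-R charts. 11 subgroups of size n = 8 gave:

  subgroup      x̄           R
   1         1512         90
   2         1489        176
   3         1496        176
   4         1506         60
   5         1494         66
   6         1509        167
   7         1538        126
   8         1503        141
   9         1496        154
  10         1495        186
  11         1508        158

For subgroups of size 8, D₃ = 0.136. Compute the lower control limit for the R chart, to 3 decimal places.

18.545

R̄ = (90 + 176 + 176 + 60 + 66 + 167 + 126 + 141 + 154 + 186 + 158) / 11 = 1500.0000 / 11 = 136.3636
LCL_R = D₃·R̄ = 0.136 × 136.3636 = 18.5455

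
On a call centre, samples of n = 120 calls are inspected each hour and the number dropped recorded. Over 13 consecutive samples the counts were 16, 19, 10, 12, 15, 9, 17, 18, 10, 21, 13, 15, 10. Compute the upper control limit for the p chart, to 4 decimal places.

p̄ = Σdᵢ / (k·n) = 185 / (13 × 120) = 0.11859
UCL = p̄ + 3·√(p̄(1−p̄)/n) = 0.11859 + 3 × √(0.11859×0.88141/120) = 0.11859 + 3 × 0.02951 = 0.20713

0.2071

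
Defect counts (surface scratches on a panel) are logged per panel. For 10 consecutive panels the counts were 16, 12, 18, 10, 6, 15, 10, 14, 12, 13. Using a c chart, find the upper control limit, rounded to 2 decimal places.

23.25

c̄ = (16 + 12 + 18 + 10 + 6 + 15 + 10 + 14 + 12 + 13) / 10 = 126 / 10 = 12.6000
UCL = c̄ + 3√c̄ = 12.6000 + 3 × √12.6000 = 12.6000 + 3 × 3.5496 = 23.2489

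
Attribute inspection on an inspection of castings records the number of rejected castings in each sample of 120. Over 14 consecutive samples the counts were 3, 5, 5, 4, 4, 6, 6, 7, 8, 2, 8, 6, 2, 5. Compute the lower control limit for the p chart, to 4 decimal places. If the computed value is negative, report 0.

p̄ = Σdᵢ / (k·n) = 71 / (14 × 120) = 0.04226
LCL = p̄ − 3·√(p̄(1−p̄)/n) = 0.04226 − 3 × 0.01837 = -0.01284 → 0 (negative, so LCL = 0)

0.0000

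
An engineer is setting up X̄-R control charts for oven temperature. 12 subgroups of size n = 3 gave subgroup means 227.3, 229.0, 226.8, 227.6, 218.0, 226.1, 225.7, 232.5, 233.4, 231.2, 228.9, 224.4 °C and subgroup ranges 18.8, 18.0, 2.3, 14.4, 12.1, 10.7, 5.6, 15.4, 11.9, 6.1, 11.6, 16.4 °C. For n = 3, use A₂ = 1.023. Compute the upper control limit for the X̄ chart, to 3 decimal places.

X̄̄ = (227.3 + 229.0 + 226.8 + 227.6 + 218.0 + 226.1 + 225.7 + 232.5 + 233.4 + 231.2 + 228.9 + 224.4) / 12 = 2730.9000 / 12 = 227.5750
R̄ = (18.8 + 18.0 + 2.3 + 14.4 + 12.1 + 10.7 + 5.6 + 15.4 + 11.9 + 6.1 + 11.6 + 16.4) / 12 = 143.3000 / 12 = 11.9417
UCL = X̄̄ + A₂·R̄ = 227.5750 + 1.023 × 11.9417 = 239.7913

239.791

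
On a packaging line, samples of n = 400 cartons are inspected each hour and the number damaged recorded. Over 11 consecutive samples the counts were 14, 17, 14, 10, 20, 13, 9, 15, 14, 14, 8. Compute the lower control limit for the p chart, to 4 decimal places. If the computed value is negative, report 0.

0.0066

p̄ = Σdᵢ / (k·n) = 148 / (11 × 400) = 0.03364
LCL = p̄ − 3·√(p̄(1−p̄)/n) = 0.03364 − 3 × 0.00901 = 0.00659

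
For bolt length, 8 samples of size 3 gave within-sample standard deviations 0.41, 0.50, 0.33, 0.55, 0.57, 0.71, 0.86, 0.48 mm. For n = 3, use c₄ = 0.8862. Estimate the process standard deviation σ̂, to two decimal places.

s̄ = (0.41 + 0.50 + 0.33 + 0.55 + 0.57 + 0.71 + 0.86 + 0.48) / 8 = 0.5513
σ̂ = s̄ / c₄ = 0.5513 / 0.8862 = 0.6220

0.62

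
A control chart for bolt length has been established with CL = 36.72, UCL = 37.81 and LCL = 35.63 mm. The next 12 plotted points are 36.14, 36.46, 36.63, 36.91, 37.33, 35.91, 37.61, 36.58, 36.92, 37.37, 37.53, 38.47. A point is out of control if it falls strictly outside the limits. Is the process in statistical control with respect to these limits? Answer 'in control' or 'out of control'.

Compare each point to [35.63, 37.81]: sample 12 = 38.47 > UCL.

out of control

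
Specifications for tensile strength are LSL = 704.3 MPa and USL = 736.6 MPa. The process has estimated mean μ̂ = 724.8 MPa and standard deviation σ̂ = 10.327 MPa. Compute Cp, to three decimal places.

Cp = (USL − LSL) / (6σ̂) = (736.6 − 704.3) / (6 × 10.327) = 32.3000 / 61.9620 = 0.5213

0.521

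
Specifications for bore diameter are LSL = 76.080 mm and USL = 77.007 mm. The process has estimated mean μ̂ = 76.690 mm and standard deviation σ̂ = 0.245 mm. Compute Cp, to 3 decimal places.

0.631

Cp = (USL − LSL) / (6σ̂) = (77.007 − 76.080) / (6 × 0.245) = 0.9270 / 1.4700 = 0.6306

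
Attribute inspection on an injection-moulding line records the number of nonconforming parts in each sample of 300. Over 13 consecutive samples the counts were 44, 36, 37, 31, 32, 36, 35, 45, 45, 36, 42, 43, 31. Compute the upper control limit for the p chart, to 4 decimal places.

p̄ = Σdᵢ / (k·n) = 493 / (13 × 300) = 0.12641
UCL = p̄ + 3·√(p̄(1−p̄)/n) = 0.12641 + 3 × √(0.12641×0.87359/300) = 0.12641 + 3 × 0.01919 = 0.18397

0.1840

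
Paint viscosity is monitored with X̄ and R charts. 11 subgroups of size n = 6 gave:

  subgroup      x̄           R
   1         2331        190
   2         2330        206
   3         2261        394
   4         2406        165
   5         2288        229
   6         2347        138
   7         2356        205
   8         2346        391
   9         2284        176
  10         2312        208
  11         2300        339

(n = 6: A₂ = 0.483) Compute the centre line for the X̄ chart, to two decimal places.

X̄̄ = (2331 + 2330 + 2261 + 2406 + 2288 + 2347 + 2356 + 2346 + 2284 + 2312 + 2300) / 11 = 25561.0000 / 11 = 2323.7273
CL = X̄̄ = 2323.7273

2323.73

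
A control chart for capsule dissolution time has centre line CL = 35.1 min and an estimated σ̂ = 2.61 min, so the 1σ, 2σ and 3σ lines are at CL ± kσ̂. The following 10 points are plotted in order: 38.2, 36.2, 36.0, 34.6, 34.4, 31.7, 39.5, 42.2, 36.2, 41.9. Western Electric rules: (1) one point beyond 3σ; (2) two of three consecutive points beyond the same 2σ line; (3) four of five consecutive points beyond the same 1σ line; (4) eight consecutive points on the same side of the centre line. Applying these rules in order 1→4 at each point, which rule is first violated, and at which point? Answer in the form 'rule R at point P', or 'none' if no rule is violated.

rule 2 at point 10

Zone of each point (C = within 1σ̂, B = 1σ̂–2σ̂, A = 2σ̂–3σ̂, * = beyond 3σ̂; sign = side of CL): 1:+B, 2:+C, 3:+C, 4:-C, 5:-C, 6:-B, 7:+B, 8:+A, 9:+C, 10:+A
Rule 2 (two of three consecutive points beyond the same 2σ limit) is satisfied at point 10.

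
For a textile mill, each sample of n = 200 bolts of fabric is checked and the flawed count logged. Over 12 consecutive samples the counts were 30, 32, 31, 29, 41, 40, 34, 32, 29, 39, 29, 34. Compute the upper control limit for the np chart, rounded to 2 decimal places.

p̄ = Σdᵢ / (k·n) = 400 / (12 × 200) = 0.16667
UCL = np̄ + 3·√(np̄(1−p̄)) = 33.3333 + 3 × √(33.3333×0.83333) = 33.3333 + 3 × 5.2705 = 49.1447

49.14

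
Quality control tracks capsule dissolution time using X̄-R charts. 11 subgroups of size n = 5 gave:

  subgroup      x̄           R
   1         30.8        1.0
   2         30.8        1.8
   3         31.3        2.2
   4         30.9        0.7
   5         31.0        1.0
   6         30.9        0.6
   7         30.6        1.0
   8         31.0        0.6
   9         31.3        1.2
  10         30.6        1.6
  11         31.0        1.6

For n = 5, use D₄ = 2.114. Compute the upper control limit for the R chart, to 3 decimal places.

R̄ = (1.0 + 1.8 + 2.2 + 0.7 + 1.0 + 0.6 + 1.0 + 0.6 + 1.2 + 1.6 + 1.6) / 11 = 13.3000 / 11 = 1.2091
UCL_R = D₄·R̄ = 2.114 × 1.2091 = 2.5560

2.556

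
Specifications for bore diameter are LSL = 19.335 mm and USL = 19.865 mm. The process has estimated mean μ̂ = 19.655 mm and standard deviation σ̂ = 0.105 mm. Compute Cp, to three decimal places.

Cp = (USL − LSL) / (6σ̂) = (19.865 − 19.335) / (6 × 0.105) = 0.5300 / 0.6300 = 0.8413

0.841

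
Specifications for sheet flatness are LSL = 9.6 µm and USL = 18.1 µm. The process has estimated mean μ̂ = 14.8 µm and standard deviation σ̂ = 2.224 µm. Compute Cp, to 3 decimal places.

0.637

Cp = (USL − LSL) / (6σ̂) = (18.1 − 9.6) / (6 × 2.224) = 8.5000 / 13.3440 = 0.6370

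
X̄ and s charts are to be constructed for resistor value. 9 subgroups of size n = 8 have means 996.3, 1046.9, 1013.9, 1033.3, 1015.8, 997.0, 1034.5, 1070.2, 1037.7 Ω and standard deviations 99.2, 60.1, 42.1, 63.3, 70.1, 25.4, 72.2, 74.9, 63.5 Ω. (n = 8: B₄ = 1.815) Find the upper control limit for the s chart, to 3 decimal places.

s̄ = (99.2 + 60.1 + 42.1 + 63.3 + 70.1 + 25.4 + 72.2 + 74.9 + 63.5) / 9 = 63.4222
UCL_s = B₄·s̄ = 1.815 × 63.4222 = 115.1113

115.111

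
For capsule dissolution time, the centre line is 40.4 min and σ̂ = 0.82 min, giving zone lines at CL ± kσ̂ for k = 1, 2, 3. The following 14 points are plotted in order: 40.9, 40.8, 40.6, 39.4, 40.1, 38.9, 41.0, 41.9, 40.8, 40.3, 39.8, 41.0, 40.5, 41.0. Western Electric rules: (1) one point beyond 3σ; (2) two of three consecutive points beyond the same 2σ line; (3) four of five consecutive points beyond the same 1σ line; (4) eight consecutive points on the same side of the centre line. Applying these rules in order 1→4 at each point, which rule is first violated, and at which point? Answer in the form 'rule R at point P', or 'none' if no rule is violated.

Zone of each point (C = within 1σ̂, B = 1σ̂–2σ̂, A = 2σ̂–3σ̂, * = beyond 3σ̂; sign = side of CL): 1:+C, 2:+C, 3:+C, 4:-B, 5:-C, 6:-B, 7:+C, 8:+B, 9:+C, 10:-C, 11:-C, 12:+C, 13:+C, 14:+C
No rule fires across all 14 points.

none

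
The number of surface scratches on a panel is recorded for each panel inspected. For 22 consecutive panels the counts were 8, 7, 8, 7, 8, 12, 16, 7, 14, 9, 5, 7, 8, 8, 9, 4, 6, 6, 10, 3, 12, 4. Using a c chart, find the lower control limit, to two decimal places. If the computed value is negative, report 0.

c̄ = (8 + 7 + 8 + 7 + 8 + 12 + 16 + 7 + 14 + 9 + 5 + 7 + 8 + 8 + 9 + 4 + 6 + 6 + 10 + 3 + 12 + 4) / 22 = 178 / 22 = 8.0909
LCL = c̄ − 3√c̄ = 8.0909 − 3 × 2.8445 = -0.4424 → 0 (cannot be negative)

0.00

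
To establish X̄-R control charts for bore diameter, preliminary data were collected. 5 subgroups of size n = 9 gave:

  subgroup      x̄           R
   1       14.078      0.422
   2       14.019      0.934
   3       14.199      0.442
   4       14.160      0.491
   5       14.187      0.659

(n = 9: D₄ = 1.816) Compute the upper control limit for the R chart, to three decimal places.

1.071

R̄ = (0.422 + 0.934 + 0.442 + 0.491 + 0.659) / 5 = 2.9480 / 5 = 0.5896
UCL_R = D₄·R̄ = 1.816 × 0.5896 = 1.0707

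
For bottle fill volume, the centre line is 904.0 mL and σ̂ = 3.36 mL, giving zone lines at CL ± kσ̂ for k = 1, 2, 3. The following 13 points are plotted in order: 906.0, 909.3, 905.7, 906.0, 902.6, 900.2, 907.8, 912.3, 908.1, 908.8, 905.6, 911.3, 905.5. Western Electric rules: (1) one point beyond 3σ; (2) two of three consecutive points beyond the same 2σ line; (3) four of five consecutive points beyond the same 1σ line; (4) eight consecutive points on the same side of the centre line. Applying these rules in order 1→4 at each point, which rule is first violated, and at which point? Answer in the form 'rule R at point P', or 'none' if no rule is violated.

rule 3 at point 10

Zone of each point (C = within 1σ̂, B = 1σ̂–2σ̂, A = 2σ̂–3σ̂, * = beyond 3σ̂; sign = side of CL): 1:+C, 2:+B, 3:+C, 4:+C, 5:-C, 6:-B, 7:+B, 8:+A, 9:+B, 10:+B, 11:+C, 12:+A, 13:+C
Rule 3 (four of five consecutive points beyond the same 1σ limit) is satisfied at point 10.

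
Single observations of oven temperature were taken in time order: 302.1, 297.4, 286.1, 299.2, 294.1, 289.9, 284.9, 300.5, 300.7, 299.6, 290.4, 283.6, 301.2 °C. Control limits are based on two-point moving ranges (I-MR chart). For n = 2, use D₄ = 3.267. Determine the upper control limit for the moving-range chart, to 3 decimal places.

Moving ranges: 4.7, 11.3, 13.1, 5.1, 4.2, 5.0, 15.6, 0.2, 1.1, 9.2, 6.8, 17.6; M̄R̄ = 93.9000 / 12 = 7.8250
UCL_MR = D₄·M̄R̄ = 3.267 × 7.8250 = 25.5643

25.564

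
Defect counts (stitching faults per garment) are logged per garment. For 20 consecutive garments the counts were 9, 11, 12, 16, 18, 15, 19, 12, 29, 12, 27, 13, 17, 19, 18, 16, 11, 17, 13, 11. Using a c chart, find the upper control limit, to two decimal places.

27.66

c̄ = (9 + 11 + 12 + 16 + 18 + 15 + 19 + 12 + 29 + 12 + 27 + 13 + 17 + 19 + 18 + 16 + 11 + 17 + 13 + 11) / 20 = 315 / 20 = 15.7500
UCL = c̄ + 3√c̄ = 15.7500 + 3 × √15.7500 = 15.7500 + 3 × 3.9686 = 27.6559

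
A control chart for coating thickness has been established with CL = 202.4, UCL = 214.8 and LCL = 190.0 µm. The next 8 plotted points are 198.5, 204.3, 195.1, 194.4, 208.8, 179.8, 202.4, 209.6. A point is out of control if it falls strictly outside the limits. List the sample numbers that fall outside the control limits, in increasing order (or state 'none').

Compare each point to [190.0, 214.8]: sample 6 = 179.8 < LCL.

6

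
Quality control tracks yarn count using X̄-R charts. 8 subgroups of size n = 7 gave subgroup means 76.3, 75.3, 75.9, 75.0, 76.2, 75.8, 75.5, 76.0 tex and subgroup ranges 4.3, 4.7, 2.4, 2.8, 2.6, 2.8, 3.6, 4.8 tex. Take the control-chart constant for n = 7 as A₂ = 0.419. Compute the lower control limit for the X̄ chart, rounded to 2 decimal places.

X̄̄ = (76.3 + 75.3 + 75.9 + 75.0 + 76.2 + 75.8 + 75.5 + 76.0) / 8 = 606.0000 / 8 = 75.7500
R̄ = (4.3 + 4.7 + 2.4 + 2.8 + 2.6 + 2.8 + 3.6 + 4.8) / 8 = 28.0000 / 8 = 3.5000
LCL = X̄̄ − A₂·R̄ = 75.7500 − 0.419 × 3.5000 = 74.2835

74.28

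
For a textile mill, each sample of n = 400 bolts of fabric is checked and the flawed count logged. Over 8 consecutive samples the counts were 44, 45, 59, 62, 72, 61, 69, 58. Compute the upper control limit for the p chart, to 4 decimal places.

0.2000

p̄ = Σdᵢ / (k·n) = 470 / (8 × 400) = 0.14688
UCL = p̄ + 3·√(p̄(1−p̄)/n) = 0.14688 + 3 × √(0.14688×0.85313/400) = 0.14688 + 3 × 0.01770 = 0.19997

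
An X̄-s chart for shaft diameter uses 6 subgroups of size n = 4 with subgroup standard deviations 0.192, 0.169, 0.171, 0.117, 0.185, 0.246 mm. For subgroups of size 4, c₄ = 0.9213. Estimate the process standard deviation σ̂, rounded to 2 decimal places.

s̄ = (0.192 + 0.169 + 0.171 + 0.117 + 0.185 + 0.246) / 6 = 0.1800
σ̂ = s̄ / c₄ = 0.1800 / 0.9213 = 0.1954

0.20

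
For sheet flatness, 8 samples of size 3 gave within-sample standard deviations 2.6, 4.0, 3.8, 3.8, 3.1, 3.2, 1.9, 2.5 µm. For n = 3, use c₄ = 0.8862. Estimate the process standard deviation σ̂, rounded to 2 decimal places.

s̄ = (2.6 + 4.0 + 3.8 + 3.8 + 3.1 + 3.2 + 1.9 + 2.5) / 8 = 3.1125
σ̂ = s̄ / c₄ = 3.1125 / 0.8862 = 3.5122

3.51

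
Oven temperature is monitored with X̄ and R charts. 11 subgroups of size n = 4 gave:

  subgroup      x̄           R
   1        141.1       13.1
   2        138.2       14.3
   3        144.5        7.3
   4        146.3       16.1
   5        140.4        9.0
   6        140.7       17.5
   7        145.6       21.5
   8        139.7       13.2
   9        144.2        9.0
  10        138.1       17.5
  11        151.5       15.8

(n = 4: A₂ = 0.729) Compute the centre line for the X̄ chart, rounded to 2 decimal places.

142.75

X̄̄ = (141.1 + 138.2 + 144.5 + 146.3 + 140.4 + 140.7 + 145.6 + 139.7 + 144.2 + 138.1 + 151.5) / 11 = 1570.3000 / 11 = 142.7545
CL = X̄̄ = 142.7545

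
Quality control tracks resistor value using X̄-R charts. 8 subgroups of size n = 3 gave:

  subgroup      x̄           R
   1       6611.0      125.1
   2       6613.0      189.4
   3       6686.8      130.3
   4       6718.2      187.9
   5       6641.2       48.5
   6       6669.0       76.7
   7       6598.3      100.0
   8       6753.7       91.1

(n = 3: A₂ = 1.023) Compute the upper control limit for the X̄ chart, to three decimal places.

6782.753

X̄̄ = (6611.0 + 6613.0 + 6686.8 + 6718.2 + 6641.2 + 6669.0 + 6598.3 + 6753.7) / 8 = 53291.2000 / 8 = 6661.4000
R̄ = (125.1 + 189.4 + 130.3 + 187.9 + 48.5 + 76.7 + 100.0 + 91.1) / 8 = 949.0000 / 8 = 118.6250
UCL = X̄̄ + A₂·R̄ = 6661.4000 + 1.023 × 118.6250 = 6782.7534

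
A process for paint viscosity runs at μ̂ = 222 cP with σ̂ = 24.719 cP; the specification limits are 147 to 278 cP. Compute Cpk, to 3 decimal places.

Cpu = (USL − μ̂) / (3σ̂) = (278 − 222) / (3 × 24.719) = 0.7552; Cpl = (μ̂ − LSL) / (3σ̂) = (222 − 147) / (3 × 24.719) = 1.0114; Cpk = min(Cpu, Cpl) = 0.7552

0.755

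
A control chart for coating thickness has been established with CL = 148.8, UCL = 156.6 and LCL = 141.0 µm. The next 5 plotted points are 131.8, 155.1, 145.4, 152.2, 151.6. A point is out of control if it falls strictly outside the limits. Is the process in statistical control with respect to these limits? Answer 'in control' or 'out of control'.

out of control

Compare each point to [141.0, 156.6]: sample 1 = 131.8 < LCL.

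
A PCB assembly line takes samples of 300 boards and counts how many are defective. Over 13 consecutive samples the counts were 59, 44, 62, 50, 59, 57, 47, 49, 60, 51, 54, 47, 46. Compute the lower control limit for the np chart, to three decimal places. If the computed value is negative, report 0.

p̄ = Σdᵢ / (k·n) = 685 / (13 × 300) = 0.17564
LCL = np̄ − 3·√(np̄(1−p̄)) = 52.6923 − 3 × 6.5907 = 32.9202

32.920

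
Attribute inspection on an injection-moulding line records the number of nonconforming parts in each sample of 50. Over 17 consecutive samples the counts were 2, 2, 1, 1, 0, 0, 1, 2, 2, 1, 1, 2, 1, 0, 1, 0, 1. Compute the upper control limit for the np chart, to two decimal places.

p̄ = Σdᵢ / (k·n) = 18 / (17 × 50) = 0.02118
UCL = np̄ + 3·√(np̄(1−p̄)) = 1.0588 + 3 × √(1.0588×0.97882) = 1.0588 + 3 × 1.0180 = 4.1129

4.11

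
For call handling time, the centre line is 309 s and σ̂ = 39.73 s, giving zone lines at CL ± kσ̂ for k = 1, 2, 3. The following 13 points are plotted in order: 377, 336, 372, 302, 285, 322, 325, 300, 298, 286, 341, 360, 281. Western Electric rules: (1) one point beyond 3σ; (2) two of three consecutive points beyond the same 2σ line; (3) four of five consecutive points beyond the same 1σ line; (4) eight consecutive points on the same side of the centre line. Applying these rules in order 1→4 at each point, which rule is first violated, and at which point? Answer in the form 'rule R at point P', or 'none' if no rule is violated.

none

Zone of each point (C = within 1σ̂, B = 1σ̂–2σ̂, A = 2σ̂–3σ̂, * = beyond 3σ̂; sign = side of CL): 1:+B, 2:+C, 3:+B, 4:-C, 5:-C, 6:+C, 7:+C, 8:-C, 9:-C, 10:-C, 11:+C, 12:+B, 13:-C
No rule fires across all 13 points.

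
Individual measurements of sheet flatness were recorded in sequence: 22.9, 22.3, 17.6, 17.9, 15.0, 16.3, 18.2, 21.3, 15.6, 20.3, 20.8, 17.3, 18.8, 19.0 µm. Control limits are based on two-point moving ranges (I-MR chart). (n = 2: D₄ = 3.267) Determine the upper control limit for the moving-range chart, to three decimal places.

7.765

Moving ranges: 0.6, 4.7, 0.3, 2.9, 1.3, 1.9, 3.1, 5.7, 4.7, 0.5, 3.5, 1.5, 0.2; M̄R̄ = 30.9000 / 13 = 2.3769
UCL_MR = D₄·M̄R̄ = 3.267 × 2.3769 = 7.7654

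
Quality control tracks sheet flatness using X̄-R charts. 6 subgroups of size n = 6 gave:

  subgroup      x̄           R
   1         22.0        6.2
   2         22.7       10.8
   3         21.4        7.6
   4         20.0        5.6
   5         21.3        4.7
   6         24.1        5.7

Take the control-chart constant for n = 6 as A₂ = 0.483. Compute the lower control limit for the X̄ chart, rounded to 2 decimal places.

X̄̄ = (22.0 + 22.7 + 21.4 + 20.0 + 21.3 + 24.1) / 6 = 131.5000 / 6 = 21.9167
R̄ = (6.2 + 10.8 + 7.6 + 5.6 + 4.7 + 5.7) / 6 = 40.6000 / 6 = 6.7667
LCL = X̄̄ − A₂·R̄ = 21.9167 − 0.483 × 6.7667 = 18.6484

18.65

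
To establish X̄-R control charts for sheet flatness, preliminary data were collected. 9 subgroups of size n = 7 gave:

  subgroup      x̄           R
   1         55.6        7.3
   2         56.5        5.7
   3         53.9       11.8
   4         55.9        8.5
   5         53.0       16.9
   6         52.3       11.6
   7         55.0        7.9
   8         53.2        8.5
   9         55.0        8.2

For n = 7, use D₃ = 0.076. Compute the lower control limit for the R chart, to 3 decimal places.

0.730

R̄ = (7.3 + 5.7 + 11.8 + 8.5 + 16.9 + 11.6 + 7.9 + 8.5 + 8.2) / 9 = 86.4000 / 9 = 9.6000
LCL_R = D₃·R̄ = 0.076 × 9.6000 = 0.7296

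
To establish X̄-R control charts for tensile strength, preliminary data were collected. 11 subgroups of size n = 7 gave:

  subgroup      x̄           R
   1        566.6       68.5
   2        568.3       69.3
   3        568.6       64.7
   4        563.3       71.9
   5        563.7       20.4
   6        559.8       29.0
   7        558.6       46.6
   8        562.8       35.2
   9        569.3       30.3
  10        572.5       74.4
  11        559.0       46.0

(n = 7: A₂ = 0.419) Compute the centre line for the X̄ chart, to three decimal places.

X̄̄ = (566.6 + 568.3 + 568.6 + 563.3 + 563.7 + 559.8 + 558.6 + 562.8 + 569.3 + 572.5 + 559.0) / 11 = 6212.5000 / 11 = 564.7727
CL = X̄̄ = 564.7727

564.773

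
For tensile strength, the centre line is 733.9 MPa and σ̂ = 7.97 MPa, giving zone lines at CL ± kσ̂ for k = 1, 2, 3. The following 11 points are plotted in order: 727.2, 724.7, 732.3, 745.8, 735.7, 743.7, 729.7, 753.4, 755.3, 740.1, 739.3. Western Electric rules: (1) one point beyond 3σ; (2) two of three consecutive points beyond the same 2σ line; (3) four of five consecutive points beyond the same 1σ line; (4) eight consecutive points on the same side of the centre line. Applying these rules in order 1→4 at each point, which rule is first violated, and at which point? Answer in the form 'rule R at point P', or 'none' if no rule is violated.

rule 2 at point 9

Zone of each point (C = within 1σ̂, B = 1σ̂–2σ̂, A = 2σ̂–3σ̂, * = beyond 3σ̂; sign = side of CL): 1:-C, 2:-B, 3:-C, 4:+B, 5:+C, 6:+B, 7:-C, 8:+A, 9:+A, 10:+C, 11:+C
Rule 2 (two of three consecutive points beyond the same 2σ limit) is satisfied at point 9.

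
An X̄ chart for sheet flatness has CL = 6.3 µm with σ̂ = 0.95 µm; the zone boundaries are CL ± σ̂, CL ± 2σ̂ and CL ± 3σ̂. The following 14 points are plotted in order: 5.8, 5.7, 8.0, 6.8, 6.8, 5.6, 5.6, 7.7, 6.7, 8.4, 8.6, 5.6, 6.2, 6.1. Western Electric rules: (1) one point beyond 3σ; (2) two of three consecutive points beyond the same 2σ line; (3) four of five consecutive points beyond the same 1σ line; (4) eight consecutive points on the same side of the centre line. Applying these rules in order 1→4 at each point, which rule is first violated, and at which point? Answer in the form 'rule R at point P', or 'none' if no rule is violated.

rule 2 at point 11

Zone of each point (C = within 1σ̂, B = 1σ̂–2σ̂, A = 2σ̂–3σ̂, * = beyond 3σ̂; sign = side of CL): 1:-C, 2:-C, 3:+B, 4:+C, 5:+C, 6:-C, 7:-C, 8:+B, 9:+C, 10:+A, 11:+A, 12:-C, 13:-C, 14:-C
Rule 2 (two of three consecutive points beyond the same 2σ limit) is satisfied at point 11.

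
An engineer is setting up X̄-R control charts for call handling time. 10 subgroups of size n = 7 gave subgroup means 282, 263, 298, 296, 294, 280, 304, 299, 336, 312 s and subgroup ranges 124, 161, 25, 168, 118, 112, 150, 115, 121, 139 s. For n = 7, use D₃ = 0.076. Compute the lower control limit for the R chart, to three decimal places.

9.371

R̄ = (124 + 161 + 25 + 168 + 118 + 112 + 150 + 115 + 121 + 139) / 10 = 1233.0000 / 10 = 123.3000
LCL_R = D₃·R̄ = 0.076 × 123.3000 = 9.3708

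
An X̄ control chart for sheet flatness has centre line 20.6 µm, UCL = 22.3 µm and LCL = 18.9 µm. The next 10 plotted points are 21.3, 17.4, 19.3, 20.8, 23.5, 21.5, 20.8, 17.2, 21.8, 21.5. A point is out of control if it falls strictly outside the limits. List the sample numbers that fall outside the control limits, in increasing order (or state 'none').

2, 5, 8

Compare each point to [18.9, 22.3]: sample 2 = 17.4 < LCL; sample 5 = 23.5 > UCL; sample 8 = 17.2 < LCL.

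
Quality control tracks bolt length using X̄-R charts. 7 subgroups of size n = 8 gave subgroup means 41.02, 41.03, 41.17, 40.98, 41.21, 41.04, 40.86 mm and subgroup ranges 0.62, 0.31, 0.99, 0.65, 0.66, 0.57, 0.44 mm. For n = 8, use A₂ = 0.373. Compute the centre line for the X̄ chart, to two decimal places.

41.04

X̄̄ = (41.02 + 41.03 + 41.17 + 40.98 + 41.21 + 41.04 + 40.86) / 7 = 287.3100 / 7 = 41.0443
CL = X̄̄ = 41.0443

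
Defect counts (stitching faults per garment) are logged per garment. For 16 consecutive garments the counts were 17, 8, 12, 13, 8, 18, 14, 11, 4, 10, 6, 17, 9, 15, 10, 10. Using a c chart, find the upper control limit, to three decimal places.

c̄ = (17 + 8 + 12 + 13 + 8 + 18 + 14 + 11 + 4 + 10 + 6 + 17 + 9 + 15 + 10 + 10) / 16 = 182 / 16 = 11.3750
UCL = c̄ + 3√c̄ = 11.3750 + 3 × √11.3750 = 11.3750 + 3 × 3.3727 = 21.4931

21.493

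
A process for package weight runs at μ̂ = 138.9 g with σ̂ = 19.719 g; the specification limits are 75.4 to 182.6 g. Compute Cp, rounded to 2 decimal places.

Cp = (USL − LSL) / (6σ̂) = (182.6 − 75.4) / (6 × 19.719) = 107.2000 / 118.3140 = 0.9061

0.91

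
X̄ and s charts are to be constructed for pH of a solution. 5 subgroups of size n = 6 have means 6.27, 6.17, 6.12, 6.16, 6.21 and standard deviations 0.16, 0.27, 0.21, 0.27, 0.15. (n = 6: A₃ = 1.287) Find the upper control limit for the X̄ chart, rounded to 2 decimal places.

6.46

X̄̄ = (6.27 + 6.17 + 6.12 + 6.16 + 6.21) / 5 = 6.1860
s̄ = (0.16 + 0.27 + 0.21 + 0.27 + 0.15) / 5 = 0.2120
UCL = X̄̄ + A₃·s̄ = 6.1860 + 1.287 × 0.2120 = 6.4588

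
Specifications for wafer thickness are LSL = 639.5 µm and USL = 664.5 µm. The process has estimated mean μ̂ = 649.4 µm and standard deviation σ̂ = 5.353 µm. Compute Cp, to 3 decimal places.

Cp = (USL − LSL) / (6σ̂) = (664.5 − 639.5) / (6 × 5.353) = 25.0000 / 32.1180 = 0.7784

0.778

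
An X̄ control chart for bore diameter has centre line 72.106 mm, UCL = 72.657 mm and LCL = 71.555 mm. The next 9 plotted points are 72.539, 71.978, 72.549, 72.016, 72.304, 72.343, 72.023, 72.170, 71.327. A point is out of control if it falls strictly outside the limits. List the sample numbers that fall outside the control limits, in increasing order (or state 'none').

Compare each point to [71.555, 72.657]: sample 9 = 71.327 < LCL.

9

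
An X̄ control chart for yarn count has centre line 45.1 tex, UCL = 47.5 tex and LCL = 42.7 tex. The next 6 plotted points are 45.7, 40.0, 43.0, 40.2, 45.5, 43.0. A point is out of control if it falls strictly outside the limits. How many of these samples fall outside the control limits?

2

Compare each point to [42.7, 47.5]: sample 2 = 40.0 < LCL; sample 4 = 40.2 < LCL.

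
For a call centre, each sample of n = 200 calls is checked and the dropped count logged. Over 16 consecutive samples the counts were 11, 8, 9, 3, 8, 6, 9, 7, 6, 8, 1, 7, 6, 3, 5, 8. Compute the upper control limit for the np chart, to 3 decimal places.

14.121

p̄ = Σdᵢ / (k·n) = 105 / (16 × 200) = 0.03281
UCL = np̄ + 3·√(np̄(1−p̄)) = 6.5625 + 3 × √(6.5625×0.96719) = 6.5625 + 3 × 2.5194 = 14.1206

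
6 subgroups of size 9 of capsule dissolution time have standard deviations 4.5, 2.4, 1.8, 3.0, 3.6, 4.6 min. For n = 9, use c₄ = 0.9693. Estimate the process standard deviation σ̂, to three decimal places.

s̄ = (4.5 + 2.4 + 1.8 + 3.0 + 3.6 + 4.6) / 6 = 3.3167
σ̂ = s̄ / c₄ = 3.3167 / 0.9693 = 3.4217

3.422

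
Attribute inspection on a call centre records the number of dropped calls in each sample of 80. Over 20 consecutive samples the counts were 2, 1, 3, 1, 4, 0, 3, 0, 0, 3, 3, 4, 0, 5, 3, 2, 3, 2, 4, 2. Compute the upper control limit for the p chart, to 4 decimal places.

p̄ = Σdᵢ / (k·n) = 45 / (20 × 80) = 0.02813
UCL = p̄ + 3·√(p̄(1−p̄)/n) = 0.02813 + 3 × √(0.02813×0.97188/80) = 0.02813 + 3 × 0.01848 = 0.08358

0.0836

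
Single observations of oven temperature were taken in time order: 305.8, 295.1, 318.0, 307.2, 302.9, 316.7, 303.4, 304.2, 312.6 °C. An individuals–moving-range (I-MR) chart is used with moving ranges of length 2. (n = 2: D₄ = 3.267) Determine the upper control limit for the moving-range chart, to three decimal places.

34.712

Moving ranges: 10.7, 22.9, 10.8, 4.3, 13.8, 13.3, 0.8, 8.4; M̄R̄ = 85.0000 / 8 = 10.6250
UCL_MR = D₄·M̄R̄ = 3.267 × 10.6250 = 34.7119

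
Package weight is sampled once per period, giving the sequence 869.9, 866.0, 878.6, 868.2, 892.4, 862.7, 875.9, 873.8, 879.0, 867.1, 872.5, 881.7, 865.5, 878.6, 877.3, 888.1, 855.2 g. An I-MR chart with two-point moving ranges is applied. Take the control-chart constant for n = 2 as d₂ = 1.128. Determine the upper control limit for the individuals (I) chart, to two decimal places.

907.27

X̄ = (869.9 + 866.0 + 878.6 + 868.2 + 892.4 + 862.7 + 875.9 + 873.8 + 879.0 + 867.1 + 872.5 + 881.7 + 865.5 + 878.6 + 877.3 + 888.1 + 855.2) / 17 = 873.6765
Moving ranges: 3.9, 12.6, 10.4, 24.2, 29.7, 13.2, 2.1, 5.2, 11.9, 5.4, 9.2, 16.2, 13.1, 1.3, 10.8, 32.9; M̄R̄ = 202.1000 / 16 = 12.6312
UCL = X̄ + 3·M̄R̄/d₂ = 873.6765 + 3 × 12.6312 / 1.128 = 907.2702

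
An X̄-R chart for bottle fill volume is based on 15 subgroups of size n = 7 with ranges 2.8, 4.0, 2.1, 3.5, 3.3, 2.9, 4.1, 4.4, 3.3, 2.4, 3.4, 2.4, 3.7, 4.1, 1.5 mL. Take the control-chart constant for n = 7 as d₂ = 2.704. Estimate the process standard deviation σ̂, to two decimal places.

R̄ = (2.8 + 4.0 + 2.1 + 3.5 + 3.3 + 2.9 + 4.1 + 4.4 + 3.3 + 2.4 + 3.4 + 2.4 + 3.7 + 4.1 + 1.5) / 15 = 3.1933
σ̂ = R̄ / d₂ = 3.1933 / 2.704 = 1.1810

1.18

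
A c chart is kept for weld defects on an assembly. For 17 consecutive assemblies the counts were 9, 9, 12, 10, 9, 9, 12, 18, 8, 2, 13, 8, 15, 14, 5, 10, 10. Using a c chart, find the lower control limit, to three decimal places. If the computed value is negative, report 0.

c̄ = (9 + 9 + 12 + 10 + 9 + 9 + 12 + 18 + 8 + 2 + 13 + 8 + 15 + 14 + 5 + 10 + 10) / 17 = 173 / 17 = 10.1765
LCL = c̄ − 3√c̄ = 10.1765 − 3 × 3.1901 = 0.6063

0.606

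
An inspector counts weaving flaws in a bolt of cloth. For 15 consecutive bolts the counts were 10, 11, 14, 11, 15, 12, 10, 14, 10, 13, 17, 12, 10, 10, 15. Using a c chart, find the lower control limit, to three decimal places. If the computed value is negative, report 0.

1.760

c̄ = (10 + 11 + 14 + 11 + 15 + 12 + 10 + 14 + 10 + 13 + 17 + 12 + 10 + 10 + 15) / 15 = 184 / 15 = 12.2667
LCL = c̄ − 3√c̄ = 12.2667 − 3 × 3.5024 = 1.7595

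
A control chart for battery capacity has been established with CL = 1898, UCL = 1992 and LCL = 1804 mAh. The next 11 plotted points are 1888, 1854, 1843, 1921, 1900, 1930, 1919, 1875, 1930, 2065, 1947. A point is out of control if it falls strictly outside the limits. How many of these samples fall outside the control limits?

Compare each point to [1804, 1992]: sample 10 = 2065 > UCL.

1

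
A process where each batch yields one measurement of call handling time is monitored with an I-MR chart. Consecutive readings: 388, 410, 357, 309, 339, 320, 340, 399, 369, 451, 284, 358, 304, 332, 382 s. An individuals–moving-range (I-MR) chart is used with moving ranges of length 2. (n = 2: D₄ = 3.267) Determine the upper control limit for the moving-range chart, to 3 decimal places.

171.751

Moving ranges: 22, 53, 48, 30, 19, 20, 59, 30, 82, 167, 74, 54, 28, 50; M̄R̄ = 736.0000 / 14 = 52.5714
UCL_MR = D₄·M̄R̄ = 3.267 × 52.5714 = 171.7509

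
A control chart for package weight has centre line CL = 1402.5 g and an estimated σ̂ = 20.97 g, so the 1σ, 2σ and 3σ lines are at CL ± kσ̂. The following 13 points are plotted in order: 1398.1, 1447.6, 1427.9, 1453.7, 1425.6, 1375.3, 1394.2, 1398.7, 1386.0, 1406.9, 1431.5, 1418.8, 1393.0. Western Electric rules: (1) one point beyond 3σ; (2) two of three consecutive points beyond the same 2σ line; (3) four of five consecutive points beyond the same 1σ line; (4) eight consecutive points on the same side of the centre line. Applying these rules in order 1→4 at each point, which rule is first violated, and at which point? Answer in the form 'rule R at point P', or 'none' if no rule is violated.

Zone of each point (C = within 1σ̂, B = 1σ̂–2σ̂, A = 2σ̂–3σ̂, * = beyond 3σ̂; sign = side of CL): 1:-C, 2:+A, 3:+B, 4:+A, 5:+B, 6:-B, 7:-C, 8:-C, 9:-C, 10:+C, 11:+B, 12:+C, 13:-C
Rule 2 (two of three consecutive points beyond the same 2σ limit) is satisfied at point 4.

rule 2 at point 4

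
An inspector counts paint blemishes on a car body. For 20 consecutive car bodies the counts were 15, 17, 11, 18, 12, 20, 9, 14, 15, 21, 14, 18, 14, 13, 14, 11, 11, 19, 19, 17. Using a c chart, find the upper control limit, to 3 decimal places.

c̄ = (15 + 17 + 11 + 18 + 12 + 20 + 9 + 14 + 15 + 21 + 14 + 18 + 14 + 13 + 14 + 11 + 11 + 19 + 19 + 17) / 20 = 302 / 20 = 15.1000
UCL = c̄ + 3√c̄ = 15.1000 + 3 × √15.1000 = 15.1000 + 3 × 3.8859 = 26.7576

26.758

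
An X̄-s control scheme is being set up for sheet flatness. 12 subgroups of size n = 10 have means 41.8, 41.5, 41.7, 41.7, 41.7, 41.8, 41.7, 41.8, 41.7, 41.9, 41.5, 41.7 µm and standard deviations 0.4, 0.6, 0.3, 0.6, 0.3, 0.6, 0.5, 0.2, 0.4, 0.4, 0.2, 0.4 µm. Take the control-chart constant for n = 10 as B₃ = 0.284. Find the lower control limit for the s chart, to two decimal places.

s̄ = (0.4 + 0.6 + 0.3 + 0.6 + 0.3 + 0.6 + 0.5 + 0.2 + 0.4 + 0.4 + 0.2 + 0.4) / 12 = 0.4083
LCL_s = B₃·s̄ = 0.284 × 0.4083 = 0.1160

0.12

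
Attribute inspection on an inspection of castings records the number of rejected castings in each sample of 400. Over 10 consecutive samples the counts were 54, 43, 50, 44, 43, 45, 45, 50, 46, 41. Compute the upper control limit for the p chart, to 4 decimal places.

p̄ = Σdᵢ / (k·n) = 461 / (10 × 400) = 0.11525
UCL = p̄ + 3·√(p̄(1−p̄)/n) = 0.11525 + 3 × √(0.11525×0.88475/400) = 0.11525 + 3 × 0.01597 = 0.16315

0.1631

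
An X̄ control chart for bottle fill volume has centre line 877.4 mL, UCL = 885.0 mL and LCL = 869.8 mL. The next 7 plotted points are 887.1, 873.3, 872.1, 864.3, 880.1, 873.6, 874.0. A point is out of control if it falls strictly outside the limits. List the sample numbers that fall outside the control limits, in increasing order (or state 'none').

Compare each point to [869.8, 885.0]: sample 1 = 887.1 > UCL; sample 4 = 864.3 < LCL.

1, 4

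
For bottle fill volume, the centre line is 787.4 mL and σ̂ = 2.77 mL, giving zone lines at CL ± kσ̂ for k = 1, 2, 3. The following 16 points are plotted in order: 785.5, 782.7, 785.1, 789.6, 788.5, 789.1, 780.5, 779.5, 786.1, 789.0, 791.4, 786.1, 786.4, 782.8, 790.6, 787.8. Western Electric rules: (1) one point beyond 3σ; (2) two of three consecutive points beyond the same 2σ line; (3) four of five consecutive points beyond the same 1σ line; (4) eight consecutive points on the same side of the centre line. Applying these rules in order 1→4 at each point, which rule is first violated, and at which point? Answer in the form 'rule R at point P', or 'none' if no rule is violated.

rule 2 at point 8

Zone of each point (C = within 1σ̂, B = 1σ̂–2σ̂, A = 2σ̂–3σ̂, * = beyond 3σ̂; sign = side of CL): 1:-C, 2:-B, 3:-C, 4:+C, 5:+C, 6:+C, 7:-A, 8:-A, 9:-C, 10:+C, 11:+B, 12:-C, 13:-C, 14:-B, 15:+B, 16:+C
Rule 2 (two of three consecutive points beyond the same 2σ limit) is satisfied at point 8.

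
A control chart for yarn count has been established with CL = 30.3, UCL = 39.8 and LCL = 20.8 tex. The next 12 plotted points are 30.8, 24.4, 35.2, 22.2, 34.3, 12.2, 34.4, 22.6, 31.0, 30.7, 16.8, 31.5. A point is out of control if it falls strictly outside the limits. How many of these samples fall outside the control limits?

Compare each point to [20.8, 39.8]: sample 6 = 12.2 < LCL; sample 11 = 16.8 < LCL.

2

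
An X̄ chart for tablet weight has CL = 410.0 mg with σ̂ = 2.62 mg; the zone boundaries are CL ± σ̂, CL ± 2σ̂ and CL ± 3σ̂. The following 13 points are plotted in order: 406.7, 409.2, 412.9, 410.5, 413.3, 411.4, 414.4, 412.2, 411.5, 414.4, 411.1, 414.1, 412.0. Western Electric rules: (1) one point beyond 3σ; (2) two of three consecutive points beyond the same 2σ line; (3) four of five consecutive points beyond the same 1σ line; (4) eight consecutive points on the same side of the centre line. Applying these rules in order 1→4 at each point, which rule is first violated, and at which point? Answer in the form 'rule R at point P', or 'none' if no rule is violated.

rule 4 at point 10

Zone of each point (C = within 1σ̂, B = 1σ̂–2σ̂, A = 2σ̂–3σ̂, * = beyond 3σ̂; sign = side of CL): 1:-B, 2:-C, 3:+B, 4:+C, 5:+B, 6:+C, 7:+B, 8:+C, 9:+C, 10:+B, 11:+C, 12:+B, 13:+C
Rule 4 (eight consecutive points on the same side of the centre line) is satisfied at point 10.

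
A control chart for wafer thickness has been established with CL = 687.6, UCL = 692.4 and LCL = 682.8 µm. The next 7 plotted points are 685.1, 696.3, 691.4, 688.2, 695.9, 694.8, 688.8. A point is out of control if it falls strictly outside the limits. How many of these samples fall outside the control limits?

3

Compare each point to [682.8, 692.4]: sample 2 = 696.3 > UCL; sample 5 = 695.9 > UCL; sample 6 = 694.8 > UCL.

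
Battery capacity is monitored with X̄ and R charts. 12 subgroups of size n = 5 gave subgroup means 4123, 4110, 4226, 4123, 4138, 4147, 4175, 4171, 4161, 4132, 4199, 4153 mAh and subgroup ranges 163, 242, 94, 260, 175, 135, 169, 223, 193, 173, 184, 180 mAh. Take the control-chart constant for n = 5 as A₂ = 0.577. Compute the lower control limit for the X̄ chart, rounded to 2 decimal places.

4049.48

X̄̄ = (4123 + 4110 + 4226 + 4123 + 4138 + 4147 + 4175 + 4171 + 4161 + 4132 + 4199 + 4153) / 12 = 49858.0000 / 12 = 4154.8333
R̄ = (163 + 242 + 94 + 260 + 175 + 135 + 169 + 223 + 193 + 173 + 184 + 180) / 12 = 2191.0000 / 12 = 182.5833
LCL = X̄̄ − A₂·R̄ = 4154.8333 − 0.577 × 182.5833 = 4049.4827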